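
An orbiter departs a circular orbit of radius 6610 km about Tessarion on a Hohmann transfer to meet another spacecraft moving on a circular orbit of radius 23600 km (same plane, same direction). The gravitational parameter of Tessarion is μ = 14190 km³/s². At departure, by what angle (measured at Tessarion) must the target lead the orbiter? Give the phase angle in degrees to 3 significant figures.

The Hohmann ellipse has a_t = (r₁ + r₂)/2 = 15105 km.
Transfer time t = π√(a_t³/μ) = 48960 s.
Target angular speed ω₂ = √(μ/r₂³) = 3.2857×10^-5 rad/s.
Angle swept by the target during transfer: ω₂·t = 1.6087 rad = 92.17°.
Arrival is 180° from departure on the ellipse, so φ = 180° − 92.17° = 87.8°.

φ = 87.8°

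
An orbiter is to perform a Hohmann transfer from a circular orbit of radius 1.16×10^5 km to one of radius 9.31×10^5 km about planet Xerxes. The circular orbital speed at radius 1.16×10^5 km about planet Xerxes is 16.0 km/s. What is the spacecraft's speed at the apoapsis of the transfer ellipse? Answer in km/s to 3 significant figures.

From the circular-orbit relation v² = μ/r at r = 1.16×10^5 km: μ = v²r = (16.0)² × 1.16×10^5 = 2.96960×10^7 km³/s².
Transfer-ellipse semi-major axis a_t = (r₁ + r₂)/2 = (1.160×10^5 + 9.310×10^5)/2 = 5.235×10^5 km.
At apoapsis, r = 9.310×10^5 km.
Applying v² = μ(2/r − 1/a_t): v = 2.659 km/s.

v = 2.66 km/s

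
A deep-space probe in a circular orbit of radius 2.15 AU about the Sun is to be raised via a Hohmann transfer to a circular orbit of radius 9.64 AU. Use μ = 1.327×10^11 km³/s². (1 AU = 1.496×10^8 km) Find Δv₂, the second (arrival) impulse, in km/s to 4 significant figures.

In km: r₁ = 2.15 × 1.496×10^8 = 3.2164×10^8 km; r₂ = 9.64 × 1.496×10^8 = 1.442144×10^9 km.
The Hohmann ellipse has a_t = (r₁ + r₂)/2 = 8.81892×10^8 km.
Circular speed at r = 1.442144×10^9 km: v_c = √(μ/r) = 9.592 km/s.
Transfer-orbit speed at the same r (vis-viva, a = a_t): v_t = √[μ(2/r − 1/a_t)] = 5.793 km/s.
Δv₂ = |v_t − v_c| = |5.793 − 9.592| = 3.799 km/s.

Δv₂ = 3.799 km/s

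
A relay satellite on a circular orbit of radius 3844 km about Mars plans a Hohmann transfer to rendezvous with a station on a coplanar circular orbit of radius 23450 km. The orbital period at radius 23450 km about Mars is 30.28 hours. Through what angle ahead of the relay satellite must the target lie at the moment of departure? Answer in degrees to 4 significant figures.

From Kepler's third law T² = 4π²r³/μ at r = 23450 km, T = 30.28 hours = 30.28 × 3600 s = 1.09008×10^5 s: μ = 4π²r³/T² = 42842.2 km³/s².
The Hohmann ellipse has a_t = (r₁ + r₂)/2 = 13647 km.
The half-period of the transfer ellipse is t = π√(a_t³/μ) = 24197 s.
Target angular speed ω₂ = √(μ/r₂³) = 5.7640×10^-5 rad/s.
Angle swept by the target during transfer: ω₂·t = 1.3947 rad = 79.91°.
Arrival is 180° from departure on the ellipse, so φ = 180° − 79.91° = 100.1°.

φ = 100.1°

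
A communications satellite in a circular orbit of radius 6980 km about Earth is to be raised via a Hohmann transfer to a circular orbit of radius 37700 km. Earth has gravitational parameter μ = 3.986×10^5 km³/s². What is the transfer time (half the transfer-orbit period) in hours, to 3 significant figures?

The Hohmann ellipse has a_t = (r₁ + r₂)/2 = 22340 km.
By Kepler's third law the transfer-orbit period is T = 2π√(a_t³/μ), so t = T/2 = 16620 s.
Converting: 16620 s ÷ 3600 s/hour = 4.62 hours.

t = 4.62 hours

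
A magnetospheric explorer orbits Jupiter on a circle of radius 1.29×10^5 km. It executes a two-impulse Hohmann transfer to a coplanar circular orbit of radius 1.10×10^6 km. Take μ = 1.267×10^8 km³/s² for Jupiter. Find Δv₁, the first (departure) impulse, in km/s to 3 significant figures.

Transfer-ellipse semi-major axis a_t = (r₁ + r₂)/2 = (1.290×10^5 + 1.100×10^6)/2 = 6.145×10^5 km.
Circular speed at r = 1.290×10^5 km: v_c = √(μ/r) = 31.34 km/s.
Transfer-orbit speed at the same r (vis-viva, a = a_t): v_t = √[μ(2/r − 1/a_t)] = 41.93 km/s.
Δv₁ = |v_t − v_c| = |41.93 − 31.34| = 10.59 km/s.

Δv₁ = 10.6 km/s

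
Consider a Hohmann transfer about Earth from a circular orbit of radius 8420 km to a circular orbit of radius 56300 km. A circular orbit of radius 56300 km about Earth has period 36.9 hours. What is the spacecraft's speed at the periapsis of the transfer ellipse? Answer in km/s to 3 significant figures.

From Kepler's third law T² = 4π²r³/μ at r = 56300 km, T = 36.9 hours = 36.9 × 3600 s = 1.3284×10^5 s: μ = 4π²r³/T² = 3.99234×10^5 km³/s².
Semi-major axis of the transfer orbit: a_t = (8420 + 56300)/2 = 32360 km.
The periapsis of the transfer ellipse is at r = 8420 km.
Applying v² = μ(2/r − 1/a_t): v = 9.083 km/s.

v = 9.08 km/s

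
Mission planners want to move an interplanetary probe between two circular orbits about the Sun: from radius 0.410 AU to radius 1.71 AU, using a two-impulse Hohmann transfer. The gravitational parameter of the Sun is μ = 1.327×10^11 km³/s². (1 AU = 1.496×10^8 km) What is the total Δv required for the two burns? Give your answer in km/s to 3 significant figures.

In km: r₁ = 0.410 × 1.496×10^8 = 6.1336×10^7 km; r₂ = 1.71 × 1.496×10^8 = 2.55816×10^8 km.
Transfer-ellipse semi-major axis a_t = (r₁ + r₂)/2 = (6.1336×10^7 + 2.55816×10^8)/2 = 1.58576×10^8 km.
At r₁ the circular-orbit speed is v₁ = √(μ/r₁) = 46.5134 km/s.
Transfer-orbit speed at r₁ (vis-viva equation): v_p = √[μ(2/r₁ − 1/a_t)] = 59.0776 km/s.
First burn Δv₁ = |v_p − v₁| = 12.5642 km/s.
At r₂, v₂ = √(μ/r₂) = 22.775693 km/s.
Transfer-orbit speed at r₂: v_a = √[μ(2/r₂ − 1/a_t)] = 14.164805 km/s.
Second burn Δv₂ = |v₂ − v_a| = 8.61089 km/s.
Total Δv = Δv₁ + Δv₂ = 21.18 km/s.

Δv = 21.2 km/s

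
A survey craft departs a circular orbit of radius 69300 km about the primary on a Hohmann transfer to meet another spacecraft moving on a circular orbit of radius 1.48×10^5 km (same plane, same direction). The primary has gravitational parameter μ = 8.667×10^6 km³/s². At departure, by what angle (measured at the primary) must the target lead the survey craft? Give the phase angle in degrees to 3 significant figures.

φ = 66.8°

The Hohmann ellipse has a_t = (r₁ + r₂)/2 = 1.0865×10^5 km.
The half-period of the transfer ellipse is t = π√(a_t³/μ) = 38220 s.
Target angular speed ω₂ = √(μ/r₂³) = 5.171×10^-5 rad/s.
Angle swept by the target during transfer: ω₂·t = 1.976 rad = 113.2°.
The survey craft traverses 180° on the transfer ellipse, so the target must lead by 180° − 113.2° = 66.8°.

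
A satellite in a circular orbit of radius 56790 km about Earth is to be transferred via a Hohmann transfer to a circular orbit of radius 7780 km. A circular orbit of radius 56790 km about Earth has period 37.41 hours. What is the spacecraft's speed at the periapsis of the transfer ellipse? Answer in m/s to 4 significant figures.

v = 9494 m/s

From Kepler's third law T² = 4π²r³/μ at r = 56790 km, T = 37.41 hours = 37.41 × 3600 s = 1.34676×10^5 s: μ = 4π²r³/T² = 3.98653×10^5 km³/s².
The Hohmann ellipse has a_t = (r₁ + r₂)/2 = 32285 km.
At periapsis, r = 7780 km.
From the vis-viva equation, v = √[μ(2/r − 1/a_t)] = 9.494 km/s.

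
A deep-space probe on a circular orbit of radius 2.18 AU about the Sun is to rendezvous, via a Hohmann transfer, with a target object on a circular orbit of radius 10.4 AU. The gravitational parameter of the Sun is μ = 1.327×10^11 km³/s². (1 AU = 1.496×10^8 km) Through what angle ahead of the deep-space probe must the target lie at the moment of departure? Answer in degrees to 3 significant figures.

φ = 95.3°

In km: r₁ = 2.18 × 1.496×10^8 = 3.26128×10^8 km; r₂ = 10.4 × 1.496×10^8 = 1.55584×10^9 km.
The Hohmann ellipse has a_t = (r₁ + r₂)/2 = 9.40984×10^8 km.
Transfer time t = π√(a_t³/μ) = 2.48936×10^8 s.
The target's mean motion on its circular orbit is ω₂ = √(μ/r₂³) = 5.93592×10^-9 rad/s.
Angle swept by the target during transfer: ω₂·t = 1.47766 rad = 84.66°.
The deep-space probe traverses 180° on the transfer ellipse, so the target must lead by 180° − 84.66° = 95.3°.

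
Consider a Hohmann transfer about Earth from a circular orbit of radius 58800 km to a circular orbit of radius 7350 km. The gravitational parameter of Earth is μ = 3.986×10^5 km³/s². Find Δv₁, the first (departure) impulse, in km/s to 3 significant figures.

Transfer-ellipse semi-major axis a_t = (r₁ + r₂)/2 = (58800 + 7350)/2 = 33075 km.
Circular speed at r = 58800 km: v_c = √(μ/r) = 2.6036 km/s.
Vis-viva on the transfer ellipse at r = 58800 km gives v_t = √[μ(2/r − 1/a_t)] = 1.2274 km/s.
Δv₁ = |v_t − v_c| = |1.2274 − 2.6036| = 1.376 km/s.

Δv₁ = 1.38 km/s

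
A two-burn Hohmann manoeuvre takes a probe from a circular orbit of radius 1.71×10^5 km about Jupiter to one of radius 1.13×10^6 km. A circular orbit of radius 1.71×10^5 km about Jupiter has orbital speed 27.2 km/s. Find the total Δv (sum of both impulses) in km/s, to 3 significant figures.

Δv = 13.8 km/s

From the circular-orbit relation v² = μ/r at r = 1.71×10^5 km: μ = v²r = (27.2)² × 1.71×10^5 = 1.26513×10^8 km³/s².
The Hohmann ellipse has a_t = (r₁ + r₂)/2 = 6.505×10^5 km.
Circular speed at r₁: v₁ = √(μ/r₁) = √(1.26513×10^8/1.710×10^5) = 27.20 km/s.
On the transfer ellipse at r₁, vis-viva gives v_p = √[μ(2/r₁ − 1/a_t)] = 35.85 km/s.
First burn Δv₁ = |v_p − v₁| = 8.650 km/s.
At r₂, v₂ = √(μ/r₂) = 10.581 km/s.
Transfer-orbit speed at r₂: v_a = √[μ(2/r₂ − 1/a_t)] = 5.4250 km/s.
Second burn Δv₂ = |v₂ − v_a| = 5.156 km/s.
Total Δv = Δv₁ + Δv₂ = 13.81 km/s.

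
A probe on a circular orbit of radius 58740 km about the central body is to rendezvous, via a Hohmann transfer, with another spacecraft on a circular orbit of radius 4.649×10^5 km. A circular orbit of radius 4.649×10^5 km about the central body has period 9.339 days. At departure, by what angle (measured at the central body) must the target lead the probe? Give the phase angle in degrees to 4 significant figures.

From Kepler's third law T² = 4π²r³/μ at r = 4.649×10^5 km, T = 9.339 days = 9.339 × 86400 s = 8.068896×10^5 s: μ = 4π²r³/T² = 6.09270×10^6 km³/s².
The Hohmann ellipse has a_t = (r₁ + r₂)/2 = 2.6182×10^5 km.
Transfer time t = π√(a_t³/μ) = 1.705×10^5 s.
Target angular speed ω₂ = √(μ/r₂³) = 7.787×10^-6 rad/s.
Angle swept by the target during transfer: ω₂·t = 1.3277 rad = 76.07°.
The probe traverses 180° on the transfer ellipse, so the target must lead by 180° − 76.07° = 103.9°.

φ = 103.9°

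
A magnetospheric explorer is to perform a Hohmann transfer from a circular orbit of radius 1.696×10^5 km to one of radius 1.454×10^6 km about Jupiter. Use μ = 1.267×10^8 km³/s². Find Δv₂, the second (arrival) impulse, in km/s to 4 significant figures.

Δv₂ = 5.068 km/s

Transfer-ellipse semi-major axis a_t = (r₁ + r₂)/2 = (1.696×10^5 + 1.454×10^6)/2 = 8.118×10^5 km.
Circular speed at r = 1.454×10^6 km: v_c = √(μ/r) = 9.335 km/s.
Transfer-orbit speed at the same r (vis-viva, a = a_t): v_t = √[μ(2/r − 1/a_t)] = 4.267 km/s.
Δv₂ = |v_t − v_c| = |4.267 − 9.335| = 5.068 km/s.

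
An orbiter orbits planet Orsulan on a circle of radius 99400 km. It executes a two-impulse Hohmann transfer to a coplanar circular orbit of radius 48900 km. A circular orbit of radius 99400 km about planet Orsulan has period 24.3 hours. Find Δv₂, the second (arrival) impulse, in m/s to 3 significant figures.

From Kepler's third law T² = 4π²r³/μ at r = 99400 km, T = 24.3 hours = 24.3 × 3600 s = 87480 s: μ = 4π²r³/T² = 5.06642×10^6 km³/s².
Semi-major axis of the transfer orbit: a_t = (99400 + 48900)/2 = 74150 km.
On the circular orbit at r = 48900 km, v_c = √(μ/r) = 10.179 km/s.
Vis-viva on the transfer ellipse at r = 48900 km gives v_t = √[μ(2/r − 1/a_t)] = 11.785 km/s.
Δv₂ = |v_t − v_c| = |11.785 − 10.179| = 1.606 km/s.

Δv₂ = 1610 m/s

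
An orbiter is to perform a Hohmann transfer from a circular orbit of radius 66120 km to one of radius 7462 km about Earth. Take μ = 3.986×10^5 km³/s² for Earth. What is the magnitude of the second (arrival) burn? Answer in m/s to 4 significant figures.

Δv₂ = 2489 m/s

Transfer-ellipse semi-major axis a_t = (r₁ + r₂)/2 = (66120 + 7462)/2 = 36791 km.
On the circular orbit at r = 7462 km, v_c = √(μ/r) = 7.309 km/s.
Vis-viva on the transfer ellipse at r = 7462 km gives v_t = √[μ(2/r − 1/a_t)] = 9.798 km/s.
Δv₂ = |v_t − v_c| = |9.798 − 7.309| = 2.489 km/s.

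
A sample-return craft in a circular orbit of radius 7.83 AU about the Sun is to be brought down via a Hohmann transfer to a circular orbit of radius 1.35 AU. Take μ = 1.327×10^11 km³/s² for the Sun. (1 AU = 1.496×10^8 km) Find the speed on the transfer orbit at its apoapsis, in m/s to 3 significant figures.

In km: r₁ = 7.83 × 1.496×10^8 = 1.171368×10^9 km; r₂ = 1.35 × 1.496×10^8 = 2.0196×10^8 km.
The Hohmann ellipse has a_t = (r₁ + r₂)/2 = 6.86664×10^8 km.
At apoapsis, r = 1.171368×10^9 km.
From the vis-viva equation, v = √[μ(2/r − 1/a_t)] = 5.772 km/s.

v = 5770 m/s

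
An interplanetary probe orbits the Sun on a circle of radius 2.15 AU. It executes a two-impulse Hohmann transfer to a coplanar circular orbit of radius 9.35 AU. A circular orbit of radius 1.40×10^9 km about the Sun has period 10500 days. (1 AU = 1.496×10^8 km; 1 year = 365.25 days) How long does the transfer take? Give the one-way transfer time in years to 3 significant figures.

t = 6.92 years

From Kepler's third law T² = 4π²r³/μ at r = 1.40×10^9 km, T = 10500 days = 10500 × 86400 s = 9.072×10^8 s: μ = 4π²r³/T² = 1.31625×10^11 km³/s².
In km: r₁ = 2.15 × 1.496×10^8 = 3.2164×10^8 km; r₂ = 9.35 × 1.496×10^8 = 1.39876×10^9 km.
Transfer-ellipse semi-major axis a_t = (r₁ + r₂)/2 = (3.2164×10^8 + 1.39876×10^9)/2 = 8.602×10^8 km.
Half the transfer-orbit period gives t = π√(a_t³/μ) = 2.185×10^8 s.
Converting: 2.185×10^8 s ÷ 3.15576×10^7 s/year (365.25 × 86400) = 6.92 years.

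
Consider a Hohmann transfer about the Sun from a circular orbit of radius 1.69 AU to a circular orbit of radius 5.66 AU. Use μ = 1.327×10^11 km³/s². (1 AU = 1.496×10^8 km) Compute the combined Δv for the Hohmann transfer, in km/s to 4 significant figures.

In km: r₁ = 1.69 × 1.496×10^8 = 2.52824×10^8 km; r₂ = 5.66 × 1.496×10^8 = 8.46736×10^8 km.
Semi-major axis of the transfer orbit: a_t = (2.52824×10^8 + 8.46736×10^8)/2 = 5.4978×10^8 km.
At r₁ the circular-orbit speed is v₁ = √(μ/r₁) = 22.910 km/s.
Transfer-orbit speed at r₁ (vis-viva equation): v_p = √[μ(2/r₁ − 1/a_t)] = 28.432 km/s.
First burn Δv₁ = |v_p − v₁| = 5.522 km/s.
Circular speed at r₂: v₂ = √(μ/r₂) = 12.5188 km/s.
Transfer-orbit speed at r₂: v_a = √[μ(2/r₂ − 1/a_t)] = 8.48938 km/s.
Second burn Δv₂ = |v₂ − v_a| = 4.029 km/s.
Total Δv = Δv₁ + Δv₂ = 9.551 km/s.

Δv = 9.551 km/s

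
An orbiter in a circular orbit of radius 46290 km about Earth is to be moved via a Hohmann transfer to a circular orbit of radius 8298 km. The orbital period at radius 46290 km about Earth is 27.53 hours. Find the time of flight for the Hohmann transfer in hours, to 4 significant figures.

From Kepler's third law T² = 4π²r³/μ at r = 46290 km, T = 27.53 hours = 27.53 × 3600 s = 99108 s: μ = 4π²r³/T² = 3.98661×10^5 km³/s².
Semi-major axis of the transfer orbit: a_t = (46290 + 8298)/2 = 27294 km.
Half the transfer-orbit period gives t = π√(a_t³/μ) = 22436 s.
Converting: 22436 s ÷ 3600 s/hour = 6.232 hours.

t = 6.232 hours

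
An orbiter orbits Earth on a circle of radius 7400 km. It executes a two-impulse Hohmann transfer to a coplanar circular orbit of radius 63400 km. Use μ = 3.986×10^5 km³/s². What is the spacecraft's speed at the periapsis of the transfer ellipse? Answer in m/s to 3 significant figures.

The Hohmann ellipse has a_t = (r₁ + r₂)/2 = 35400 km.
The periapsis of the transfer ellipse is at r = 7400 km.
Vis-viva: v = √[μ(2/r − 1/a_t)] = √[3.986×10^5 × (2/7400 − 1/35400)] = 9.822 km/s.

v = 9820 m/s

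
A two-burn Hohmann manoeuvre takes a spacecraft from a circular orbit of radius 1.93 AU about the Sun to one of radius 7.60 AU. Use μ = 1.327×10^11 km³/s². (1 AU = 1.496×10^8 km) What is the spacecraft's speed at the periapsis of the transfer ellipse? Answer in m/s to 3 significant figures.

v = 27100 m/s

In km: r₁ = 1.93 × 1.496×10^8 = 2.88728×10^8 km; r₂ = 7.60 × 1.496×10^8 = 1.13696×10^9 km.
Transfer-ellipse semi-major axis a_t = (r₁ + r₂)/2 = (2.88728×10^8 + 1.13696×10^9)/2 = 7.12844×10^8 km.
At periapsis, r = 2.88728×10^8 km.
From the vis-viva equation, v = √[μ(2/r − 1/a_t)] = 27.07 km/s.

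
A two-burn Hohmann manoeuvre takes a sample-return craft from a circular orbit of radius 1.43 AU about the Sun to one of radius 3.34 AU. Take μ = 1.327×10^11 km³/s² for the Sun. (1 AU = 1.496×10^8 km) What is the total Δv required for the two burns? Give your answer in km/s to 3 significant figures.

In km: r₁ = 1.43 × 1.496×10^8 = 2.13928×10^8 km; r₂ = 3.34 × 1.496×10^8 = 4.99664×10^8 km.
Semi-major axis of the transfer orbit: a_t = (2.13928×10^8 + 4.99664×10^8)/2 = 3.56796×10^8 km.
At r₁ the circular-orbit speed is v₁ = √(μ/r₁) = 24.90587 km/s.
On the transfer ellipse at r₁, vis-viva equation gives v_p = √[μ(2/r₁ − 1/a_t)] = 29.47343 km/s.
First burn Δv₁ = |v_p − v₁| = 4.5676 km/s.
At r₂, v₂ = √(μ/r₂) = 16.2966 km/s.
Transfer-orbit speed at r₂: v_a = √[μ(2/r₂ − 1/a_t)] = 12.6189 km/s.
Second burn Δv₂ = |v₂ − v_a| = 3.6777 km/s.
Total Δv = Δv₁ + Δv₂ = 8.245 km/s.

Δv = 8.25 km/s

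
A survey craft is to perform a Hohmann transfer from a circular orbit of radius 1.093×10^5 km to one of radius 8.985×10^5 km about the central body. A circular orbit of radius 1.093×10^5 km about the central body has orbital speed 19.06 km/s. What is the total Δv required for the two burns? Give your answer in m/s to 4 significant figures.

From the circular-orbit relation v² = μ/r at r = 1.093×10^5 km: μ = v²r = (19.06)² × 1.093×10^5 = 3.97069×10^7 km³/s².
Semi-major axis of the transfer orbit: a_t = (1.093×10^5 + 8.985×10^5)/2 = 5.039×10^5 km.
At r₁ the circular-orbit speed is v₁ = √(μ/r₁) = 19.060 km/s.
Transfer-orbit speed at r₁ (v² = μ(2/r − 1/a)): v_p = √[μ(2/r₁ − 1/a_t)] = 25.451 km/s.
First burn Δv₁ = |v_p − v₁| = 6.391 km/s.
Circular speed at r₂: v₂ = √(μ/r₂) = 6.648 km/s.
Transfer-orbit speed at r₂: v_a = √[μ(2/r₂ − 1/a_t)] = 3.096 km/s.
Second burn Δv₂ = |v₂ − v_a| = 3.552 km/s.
Total Δv = Δv₁ + Δv₂ = 9.943 km/s.

Δv = 9943 m/s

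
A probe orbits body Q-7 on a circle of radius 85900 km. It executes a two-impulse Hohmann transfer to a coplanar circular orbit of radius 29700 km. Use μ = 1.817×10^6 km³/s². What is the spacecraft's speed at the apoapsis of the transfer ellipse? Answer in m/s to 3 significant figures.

The Hohmann ellipse has a_t = (r₁ + r₂)/2 = 57800 km.
At apoapsis, r = 85900 km.
From the vis-viva equation, v = √[μ(2/r − 1/a_t)] = 3.297 km/s.

v = 3300 m/s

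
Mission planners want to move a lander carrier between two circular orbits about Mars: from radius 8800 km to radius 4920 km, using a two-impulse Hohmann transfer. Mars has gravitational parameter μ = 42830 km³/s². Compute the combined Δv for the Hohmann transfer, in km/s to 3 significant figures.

Δv = 0.729 km/s

Transfer-ellipse semi-major axis a_t = (r₁ + r₂)/2 = (8800 + 4920)/2 = 6860 km.
Circular speed at r₁: v₁ = √(μ/r₁) = √(42830/8800) = 2.2061 km/s.
Transfer-orbit speed at r₁ (v² = μ(2/r − 1/a)): v_a = √[μ(2/r₁ − 1/a_t)] = 1.8683 km/s.
First burn Δv₁ = |v_a − v₁| = 0.3378 km/s.
Circular speed at r₂: v₂ = √(μ/r₂) = 2.95047 km/s.
Transfer-orbit speed at r₂: v_p = √[μ(2/r₂ − 1/a_t)] = 3.34173 km/s.
Second burn Δv₂ = |v₂ − v_p| = 0.3913 km/s.
Total Δv = Δv₁ + Δv₂ = 0.7291 km/s.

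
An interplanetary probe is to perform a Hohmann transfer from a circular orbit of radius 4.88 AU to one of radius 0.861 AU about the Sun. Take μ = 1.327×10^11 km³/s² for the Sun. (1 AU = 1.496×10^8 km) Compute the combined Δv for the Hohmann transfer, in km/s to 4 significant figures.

In km: r₁ = 4.88 × 1.496×10^8 = 7.30048×10^8 km; r₂ = 0.861 × 1.496×10^8 = 1.288056×10^8 km.
Semi-major axis of the transfer orbit: a_t = (7.30048×10^8 + 1.288056×10^8)/2 = 4.294268×10^8 km.
At r₁ the circular-orbit speed is v₁ = √(μ/r₁) = 13.482 km/s.
On the transfer ellipse at r₁, v² = μ(2/r − 1/a) gives v_a = √[μ(2/r₁ − 1/a_t)] = 7.3838 km/s.
First burn Δv₁ = |v_a − v₁| = 6.098 km/s.
Circular speed at r₂: v₂ = √(μ/r₂) = 32.097 km/s.
Transfer-orbit speed at r₂: v_p = √[μ(2/r₂ − 1/a_t)] = 41.850 km/s.
Second burn Δv₂ = |v₂ − v_p| = 9.753 km/s.
Δv = Δv₁ + Δv₂ = 6.098 + 9.753 = 15.85 km/s.

Δv = 15.85 km/s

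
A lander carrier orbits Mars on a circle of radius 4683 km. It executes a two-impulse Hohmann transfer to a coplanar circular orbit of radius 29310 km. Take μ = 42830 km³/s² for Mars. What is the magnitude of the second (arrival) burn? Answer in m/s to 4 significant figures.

Transfer-ellipse semi-major axis a_t = (r₁ + r₂)/2 = (4683 + 29310)/2 = 16996.5 km.
Circular speed at r = 29310 km: v_c = √(μ/r) = 1.2088 km/s.
Transfer-orbit speed at the same r (vis-viva, a = a_t): v_t = √[μ(2/r − 1/a_t)] = 0.63452 km/s.
Δv₂ = |v_t − v_c| = |0.63452 − 1.2088| = 0.5743 km/s.

Δv₂ = 574.3 m/s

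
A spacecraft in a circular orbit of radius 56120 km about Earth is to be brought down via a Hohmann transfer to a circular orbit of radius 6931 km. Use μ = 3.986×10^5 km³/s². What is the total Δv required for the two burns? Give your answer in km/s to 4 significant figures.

Semi-major axis of the transfer orbit: a_t = (56120 + 6931)/2 = 31525.5 km.
Circular speed at r₁: v₁ = √(μ/r₁) = √(3.986×10^5/56120) = 2.665 km/s.
Transfer-orbit speed at r₁ (v² = μ(2/r − 1/a)): v_a = √[μ(2/r₁ − 1/a_t)] = 1.250 km/s.
First burn Δv₁ = |v_a − v₁| = 1.415 km/s.
Circular speed at r₂: v₂ = √(μ/r₂) = 7.58352 km/s.
Transfer-orbit speed at r₂: v_p = √[μ(2/r₂ − 1/a_t)] = 10.1181 km/s.
Second burn Δv₂ = |v₂ − v_p| = 2.535 km/s.
Δv = Δv₁ + Δv₂ = 1.415 + 2.535 = 3.950 km/s.

Δv = 3.950 km/s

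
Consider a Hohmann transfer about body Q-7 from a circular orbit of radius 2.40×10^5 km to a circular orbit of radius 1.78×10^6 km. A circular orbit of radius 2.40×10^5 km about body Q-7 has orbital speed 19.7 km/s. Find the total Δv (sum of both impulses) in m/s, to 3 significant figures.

Δv = 10200 m/s

From the circular-orbit relation v² = μ/r at r = 2.40×10^5 km: μ = v²r = (19.7)² × 2.40×10^5 = 9.31416×10^7 km³/s².
Transfer-ellipse semi-major axis a_t = (r₁ + r₂)/2 = (2.400×10^5 + 1.780×10^6)/2 = 1.010×10^6 km.
Circular speed at r₁: v₁ = √(μ/r₁) = √(9.31416×10^7/2.400×10^5) = 19.700 km/s.
On the transfer ellipse at r₁, v² = μ(2/r − 1/a) gives v_p = √[μ(2/r₁ − 1/a_t)] = 26.153 km/s.
First burn Δv₁ = |v_p − v₁| = 6.453 km/s.
Circular speed at r₂: v₂ = √(μ/r₂) = 7.234 km/s.
Transfer-orbit speed at r₂: v_a = √[μ(2/r₂ − 1/a_t)] = 3.526 km/s.
Second burn Δv₂ = |v₂ − v_a| = 3.708 km/s.
Δv = Δv₁ + Δv₂ = 6.453 + 3.708 = 10.16 km/s.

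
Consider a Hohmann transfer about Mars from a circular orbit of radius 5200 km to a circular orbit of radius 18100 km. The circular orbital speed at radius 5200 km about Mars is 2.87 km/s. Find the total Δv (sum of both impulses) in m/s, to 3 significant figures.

Δv = 1220 m/s

From the circular-orbit relation v² = μ/r at r = 5200 km: μ = v²r = (2.87)² × 5200 = 42831.9 km³/s².
Transfer-ellipse semi-major axis a_t = (r₁ + r₂)/2 = (5200 + 18100)/2 = 11650 km.
Circular speed at r₁: v₁ = √(μ/r₁) = √(42831.9/5200) = 2.8700 km/s.
Transfer-orbit speed at r₁ (v² = μ(2/r − 1/a)): v_p = √[μ(2/r₁ − 1/a_t)] = 3.5773 km/s.
First burn Δv₁ = |v_p − v₁| = 0.7073 km/s.
At r₂, v₂ = √(μ/r₂) = 1.5383 km/s.
Transfer-orbit speed at r₂: v_a = √[μ(2/r₂ − 1/a_t)] = 1.0277 km/s.
Second burn Δv₂ = |v₂ − v_a| = 0.5106 km/s.
Total Δv = Δv₁ + Δv₂ = 1.218 km/s.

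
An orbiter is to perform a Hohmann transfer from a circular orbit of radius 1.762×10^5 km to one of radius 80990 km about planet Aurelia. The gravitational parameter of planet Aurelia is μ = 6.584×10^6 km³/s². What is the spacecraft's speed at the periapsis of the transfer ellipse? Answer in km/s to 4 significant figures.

v = 10.55 km/s

The Hohmann ellipse has a_t = (r₁ + r₂)/2 = 1.28595×10^5 km.
The periapsis of the transfer ellipse is at r = 80990 km.
Applying v² = μ(2/r − 1/a_t): v = 10.55 km/s.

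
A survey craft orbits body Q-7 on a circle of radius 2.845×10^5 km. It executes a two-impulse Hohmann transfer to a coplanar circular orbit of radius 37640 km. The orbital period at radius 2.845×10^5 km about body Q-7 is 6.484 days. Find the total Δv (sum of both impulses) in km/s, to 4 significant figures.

From Kepler's third law T² = 4π²r³/μ at r = 2.845×10^5 km, T = 6.484 days = 6.484 × 86400 s = 5.602176×10^5 s: μ = 4π²r³/T² = 2.89663×10^6 km³/s².
Transfer-ellipse semi-major axis a_t = (r₁ + r₂)/2 = (2.845×10^5 + 37640)/2 = 1.6107×10^5 km.
Circular speed at r₁: v₁ = √(μ/r₁) = √(2.89663×10^6/2.845×10^5) = 3.190843 km/s.
On the transfer ellipse at r₁, v² = μ(2/r − 1/a) gives v_a = √[μ(2/r₁ − 1/a_t)] = 1.542492 km/s.
First burn Δv₁ = |v_a − v₁| = 1.6484 km/s.
At r₂, v₂ = √(μ/r₂) = 8.772467 km/s.
Transfer-orbit speed at r₂: v_p = √[μ(2/r₂ − 1/a_t)] = 11.65884 km/s.
Second burn Δv₂ = |v₂ − v_p| = 2.8864 km/s.
Δv = Δv₁ + Δv₂ = 1.6484 + 2.8864 = 4.535 km/s.

Δv = 4.535 km/s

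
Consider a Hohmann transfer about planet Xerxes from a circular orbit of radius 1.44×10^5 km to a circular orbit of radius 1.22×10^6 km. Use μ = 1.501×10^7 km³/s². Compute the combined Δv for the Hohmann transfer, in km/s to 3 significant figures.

Transfer-ellipse semi-major axis a_t = (r₁ + r₂)/2 = (1.440×10^5 + 1.220×10^6)/2 = 6.820×10^5 km.
Circular speed at r₁: v₁ = √(μ/r₁) = √(1.501×10^7/1.440×10^5) = 10.2096 km/s.
Transfer-orbit speed at r₁ (vis-viva): v_p = √[μ(2/r₁ − 1/a_t)] = 13.6552 km/s.
First burn Δv₁ = |v_p − v₁| = 3.4456 km/s.
At r₂, v₂ = √(μ/r₂) = 3.5076 km/s.
Transfer-orbit speed at r₂: v_a = √[μ(2/r₂ − 1/a_t)] = 1.6118 km/s.
Second burn Δv₂ = |v₂ − v_a| = 1.8958 km/s.
Δv = Δv₁ + Δv₂ = 3.4456 + 1.8958 = 5.341 km/s.

Δv = 5.34 km/s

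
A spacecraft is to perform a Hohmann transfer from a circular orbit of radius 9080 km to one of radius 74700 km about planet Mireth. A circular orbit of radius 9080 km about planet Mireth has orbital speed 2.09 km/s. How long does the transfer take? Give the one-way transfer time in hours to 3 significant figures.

t = 37.6 hours

From the circular-orbit relation v² = μ/r at r = 9080 km: μ = v²r = (2.09)² × 9080 = 39662.3 km³/s².
The Hohmann ellipse has a_t = (r₁ + r₂)/2 = 41890 km.
Transfer time t = π√(a_t³/μ) = π√((41890)³ / 39662.3) = 1.352×10^5 s.
Converting: 1.352×10^5 s ÷ 3600 s/hour = 37.6 hours.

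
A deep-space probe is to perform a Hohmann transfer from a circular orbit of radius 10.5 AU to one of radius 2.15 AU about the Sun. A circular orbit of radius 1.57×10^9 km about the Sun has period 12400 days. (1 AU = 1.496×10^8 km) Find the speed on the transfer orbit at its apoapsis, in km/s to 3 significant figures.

From Kepler's third law T² = 4π²r³/μ at r = 1.57×10^9 km, T = 12400 days = 12400 × 86400 s = 1.07136×10^9 s: μ = 4π²r³/T² = 1.33103×10^11 km³/s².
In km: r₁ = 10.5 × 1.496×10^8 = 1.5708×10^9 km; r₂ = 2.15 × 1.496×10^8 = 3.2164×10^8 km.
The Hohmann ellipse has a_t = (r₁ + r₂)/2 = 9.4622×10^8 km.
The apoapsis of the transfer ellipse is at r = 1.5708×10^9 km.
Vis-viva: v = √[μ(2/r − 1/a_t)] = √[1.33103×10^11 × (2/1.5708×10^9 − 1/9.4622×10^8)] = 5.367 km/s.

v = 5.37 km/s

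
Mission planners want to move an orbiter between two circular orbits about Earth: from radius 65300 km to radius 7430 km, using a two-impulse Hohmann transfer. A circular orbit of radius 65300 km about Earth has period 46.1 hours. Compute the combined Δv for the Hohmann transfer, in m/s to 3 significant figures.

From Kepler's third law T² = 4π²r³/μ at r = 65300 km, T = 46.1 hours = 46.1 × 3600 s = 1.6596×10^5 s: μ = 4π²r³/T² = 3.99110×10^5 km³/s².
Semi-major axis of the transfer orbit: a_t = (65300 + 7430)/2 = 36365 km.
At r₁ the circular-orbit speed is v₁ = √(μ/r₁) = 2.472 km/s.
Transfer-orbit speed at r₁ (v² = μ(2/r − 1/a)): v_a = √[μ(2/r₁ − 1/a_t)] = 1.117 km/s.
First burn Δv₁ = |v_a − v₁| = 1.355 km/s.
Circular speed at r₂: v₂ = √(μ/r₂) = 7.329 km/s.
Transfer-orbit speed at r₂: v_p = √[μ(2/r₂ − 1/a_t)] = 9.821 km/s.
Second burn Δv₂ = |v₂ − v_p| = 2.492 km/s.
Δv = Δv₁ + Δv₂ = 1.355 + 2.492 = 3.847 km/s.

Δv = 3850 m/s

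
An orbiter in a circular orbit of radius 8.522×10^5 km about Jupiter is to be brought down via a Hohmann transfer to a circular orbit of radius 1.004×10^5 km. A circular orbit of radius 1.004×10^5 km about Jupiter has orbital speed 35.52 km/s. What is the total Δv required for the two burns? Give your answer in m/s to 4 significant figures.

From the circular-orbit relation v² = μ/r at r = 1.004×10^5 km: μ = v²r = (35.52)² × 1.004×10^5 = 1.26672×10^8 km³/s².
Semi-major axis of the transfer orbit: a_t = (8.522×10^5 + 1.004×10^5)/2 = 4.763×10^5 km.
Circular speed at r₁: v₁ = √(μ/r₁) = √(1.26672×10^8/8.522×10^5) = 12.1918 km/s.
On the transfer ellipse at r₁, v² = μ(2/r − 1/a) gives v_a = √[μ(2/r₁ − 1/a_t)] = 5.59752 km/s.
First burn Δv₁ = |v_a − v₁| = 6.5943 km/s.
Circular speed at r₂: v₂ = √(μ/r₂) = 35.520 km/s.
Transfer-orbit speed at r₂: v_p = √[μ(2/r₂ − 1/a_t)] = 47.512 km/s.
Second burn Δv₂ = |v₂ − v_p| = 11.992 km/s.
Total Δv = Δv₁ + Δv₂ = 18.59 km/s.

Δv = 18590 m/s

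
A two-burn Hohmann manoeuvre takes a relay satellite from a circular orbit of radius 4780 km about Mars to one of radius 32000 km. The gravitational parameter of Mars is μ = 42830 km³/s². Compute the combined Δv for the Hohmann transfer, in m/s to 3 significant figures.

Semi-major axis of the transfer orbit: a_t = (4780 + 32000)/2 = 18390 km.
Circular speed at r₁: v₁ = √(μ/r₁) = √(42830/4780) = 2.9934 km/s.
On the transfer ellipse at r₁, vis-viva gives v_p = √[μ(2/r₁ − 1/a_t)] = 3.9486 km/s.
First burn Δv₁ = |v_p − v₁| = 0.9552 km/s.
At r₂, v₂ = √(μ/r₂) = 1.1569 km/s.
Transfer-orbit speed at r₂: v_a = √[μ(2/r₂ − 1/a_t)] = 0.58982 km/s.
Second burn Δv₂ = |v₂ − v_a| = 0.5671 km/s.
Δv = Δv₁ + Δv₂ = 0.9552 + 0.5671 = 1.522 km/s.

Δv = 1520 m/s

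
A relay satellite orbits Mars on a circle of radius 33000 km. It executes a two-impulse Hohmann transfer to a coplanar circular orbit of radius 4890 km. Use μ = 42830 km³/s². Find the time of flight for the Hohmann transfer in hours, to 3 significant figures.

The Hohmann ellipse has a_t = (r₁ + r₂)/2 = 18945 km.
By Kepler's third law the transfer-orbit period is T = 2π√(a_t³/μ), so t = T/2 = 39580 s.
Converting: 39580 s ÷ 3600 s/hour = 11.0 hours.

t = 11.0 hours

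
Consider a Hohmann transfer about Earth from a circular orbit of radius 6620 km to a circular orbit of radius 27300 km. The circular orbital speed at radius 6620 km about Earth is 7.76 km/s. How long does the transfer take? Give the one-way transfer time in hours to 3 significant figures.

From the circular-orbit relation v² = μ/r at r = 6620 km: μ = v²r = (7.76)² × 6620 = 3.98641×10^5 km³/s².
Transfer-ellipse semi-major axis a_t = (r₁ + r₂)/2 = (6620 + 27300)/2 = 16960 km.
By Kepler's third law the transfer-orbit period is T = 2π√(a_t³/μ), so t = T/2 = 10990 s.
Converting: 10990 s ÷ 3600 s/hour = 3.05 hours.

t = 3.05 hours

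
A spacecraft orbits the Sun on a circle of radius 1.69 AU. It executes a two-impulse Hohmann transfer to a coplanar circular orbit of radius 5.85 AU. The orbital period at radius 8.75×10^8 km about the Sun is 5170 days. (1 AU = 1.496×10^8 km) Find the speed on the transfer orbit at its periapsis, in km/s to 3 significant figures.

From Kepler's third law T² = 4π²r³/μ at r = 8.75×10^8 km, T = 5170 days = 5170 × 86400 s = 4.46688×10^8 s: μ = 4π²r³/T² = 1.32549×10^11 km³/s².
In km: r₁ = 1.69 × 1.496×10^8 = 2.52824×10^8 km; r₂ = 5.85 × 1.496×10^8 = 8.7516×10^8 km.
The Hohmann ellipse has a_t = (r₁ + r₂)/2 = 5.63992×10^8 km.
At periapsis, r = 2.52824×10^8 km.
Applying v² = μ(2/r − 1/a_t): v = 28.52 km/s.

v = 28.5 km/s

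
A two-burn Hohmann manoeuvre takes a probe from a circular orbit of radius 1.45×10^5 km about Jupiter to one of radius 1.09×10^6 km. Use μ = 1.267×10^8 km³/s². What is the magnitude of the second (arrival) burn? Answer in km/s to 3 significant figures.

Δv₂ = 5.56 km/s

The Hohmann ellipse has a_t = (r₁ + r₂)/2 = 6.175×10^5 km.
On the circular orbit at r = 1.090×10^6 km, v_c = √(μ/r) = 10.7814 km/s.
Transfer-orbit speed at the same r (vis-viva, a = a_t): v_t = √[μ(2/r − 1/a_t)] = 5.22445 km/s.
Δv₂ = |v_t − v_c| = |5.22445 − 10.7814| = 5.557 km/s.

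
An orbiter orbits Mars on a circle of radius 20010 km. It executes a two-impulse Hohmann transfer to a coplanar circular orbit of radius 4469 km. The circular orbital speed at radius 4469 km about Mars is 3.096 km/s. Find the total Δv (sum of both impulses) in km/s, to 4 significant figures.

Δv = 1.442 km/s

From the circular-orbit relation v² = μ/r at r = 4469 km: μ = v²r = (3.096)² × 4469 = 42836.3 km³/s².
Semi-major axis of the transfer orbit: a_t = (20010 + 4469)/2 = 12239.5 km.
At r₁ the circular-orbit speed is v₁ = √(μ/r₁) = 1.4631 km/s.
Transfer-orbit speed at r₁ (vis-viva equation): v_a = √[μ(2/r₁ − 1/a_t)] = 0.88411 km/s.
First burn Δv₁ = |v_a − v₁| = 0.5790 km/s.
At r₂, v₂ = √(μ/r₂) = 3.0960 km/s.
Transfer-orbit speed at r₂: v_p = √[μ(2/r₂ − 1/a_t)] = 3.9586 km/s.
Second burn Δv₂ = |v₂ − v_p| = 0.8626 km/s.
Total Δv = Δv₁ + Δv₂ = 1.442 km/s.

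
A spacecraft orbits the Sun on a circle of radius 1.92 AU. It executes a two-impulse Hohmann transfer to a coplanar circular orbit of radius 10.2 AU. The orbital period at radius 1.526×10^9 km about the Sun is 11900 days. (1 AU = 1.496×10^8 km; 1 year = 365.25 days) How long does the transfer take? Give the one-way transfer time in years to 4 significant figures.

From Kepler's third law T² = 4π²r³/μ at r = 1.526×10^9 km, T = 11900 days = 11900 × 86400 s = 1.02816×10^9 s: μ = 4π²r³/T² = 1.32709×10^11 km³/s².
In km: r₁ = 1.92 × 1.496×10^8 = 2.87232×10^8 km; r₂ = 10.2 × 1.496×10^8 = 1.52592×10^9 km.
Semi-major axis of the transfer orbit: a_t = (2.87232×10^8 + 1.52592×10^9)/2 = 9.06576×10^8 km.
Transfer time t = π√(a_t³/μ) = π√((9.06576×10^8)³ / 1.32709×10^11) = 2.354×10^8 s.
Converting: 2.354×10^8 s ÷ 3.15576×10^7 s/year (365.25 × 86400) = 7.459 years.

t = 7.459 years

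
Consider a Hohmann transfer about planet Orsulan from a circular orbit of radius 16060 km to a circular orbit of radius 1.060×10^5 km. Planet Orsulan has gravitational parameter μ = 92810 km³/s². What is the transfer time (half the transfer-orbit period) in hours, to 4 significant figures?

The Hohmann ellipse has a_t = (r₁ + r₂)/2 = 61030 km.
Transfer time t = π√(a_t³/μ) = π√((61030)³ / 92810) = 1.555×10^5 s.
Converting: 1.555×10^5 s ÷ 3600 s/hour = 43.19 hours.

t = 43.19 hours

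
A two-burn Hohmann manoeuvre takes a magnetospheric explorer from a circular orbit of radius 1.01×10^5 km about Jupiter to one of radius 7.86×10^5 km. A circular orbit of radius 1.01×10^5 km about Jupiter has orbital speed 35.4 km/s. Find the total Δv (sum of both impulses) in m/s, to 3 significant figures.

Δv = 18400 m/s

From the circular-orbit relation v² = μ/r at r = 1.01×10^5 km: μ = v²r = (35.4)² × 1.01×10^5 = 1.26569×10^8 km³/s².
Transfer-ellipse semi-major axis a_t = (r₁ + r₂)/2 = (1.010×10^5 + 7.860×10^5)/2 = 4.435×10^5 km.
At r₁ the circular-orbit speed is v₁ = √(μ/r₁) = 35.40 km/s.
On the transfer ellipse at r₁, vis-viva equation gives v_p = √[μ(2/r₁ − 1/a_t)] = 47.13 km/s.
First burn Δv₁ = |v_p − v₁| = 11.73 km/s.
Circular speed at r₂: v₂ = √(μ/r₂) = 12.69 km/s.
Transfer-orbit speed at r₂: v_a = √[μ(2/r₂ − 1/a_t)] = 6.056 km/s.
Second burn Δv₂ = |v₂ − v_a| = 6.634 km/s.
Total Δv = Δv₁ + Δv₂ = 18.36 km/s.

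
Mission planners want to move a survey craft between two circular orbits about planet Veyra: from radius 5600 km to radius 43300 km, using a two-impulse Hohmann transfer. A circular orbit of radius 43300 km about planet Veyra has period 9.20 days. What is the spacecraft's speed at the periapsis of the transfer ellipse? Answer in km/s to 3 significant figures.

v = 1.27 km/s

From Kepler's third law T² = 4π²r³/μ at r = 43300 km, T = 9.20 days = 9.20 × 86400 s = 7.9488×10^5 s: μ = 4π²r³/T² = 5072.48 km³/s².
Transfer-ellipse semi-major axis a_t = (r₁ + r₂)/2 = (5600 + 43300)/2 = 24450 km.
The periapsis of the transfer ellipse is at r = 5600 km.
From the vis-viva equation, v = √[μ(2/r − 1/a_t)] = 1.267 km/s.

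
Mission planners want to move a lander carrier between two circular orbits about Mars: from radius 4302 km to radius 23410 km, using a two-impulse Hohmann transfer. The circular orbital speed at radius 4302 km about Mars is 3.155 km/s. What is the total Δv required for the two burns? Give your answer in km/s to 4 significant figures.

Δv = 1.545 km/s

From the circular-orbit relation v² = μ/r at r = 4302 km: μ = v²r = (3.155)² × 4302 = 42822.2 km³/s².
Semi-major axis of the transfer orbit: a_t = (4302 + 23410)/2 = 13856 km.
Circular speed at r₁: v₁ = √(μ/r₁) = √(42822.2/4302) = 3.1550 km/s.
Transfer-orbit speed at r₁ (v² = μ(2/r − 1/a)): v_p = √[μ(2/r₁ − 1/a_t)] = 4.1009 km/s.
First burn Δv₁ = |v_p − v₁| = 0.9459 km/s.
At r₂, v₂ = √(μ/r₂) = 1.3525 km/s.
Transfer-orbit speed at r₂: v_a = √[μ(2/r₂ − 1/a_t)] = 0.75362 km/s.
Second burn Δv₂ = |v₂ − v_a| = 0.5989 km/s.
Total Δv = Δv₁ + Δv₂ = 1.545 km/s.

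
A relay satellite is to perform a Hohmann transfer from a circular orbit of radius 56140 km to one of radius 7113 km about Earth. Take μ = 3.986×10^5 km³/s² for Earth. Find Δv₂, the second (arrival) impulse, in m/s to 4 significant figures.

Δv₂ = 2488 m/s

The Hohmann ellipse has a_t = (r₁ + r₂)/2 = 31626.5 km.
On the circular orbit at r = 7113 km, v_c = √(μ/r) = 7.486 km/s.
Transfer-orbit speed at the same r (vis-viva, a = a_t): v_t = √[μ(2/r − 1/a_t)] = 9.974 km/s.
Δv₂ = |v_t − v_c| = |9.974 − 7.486| = 2.488 km/s.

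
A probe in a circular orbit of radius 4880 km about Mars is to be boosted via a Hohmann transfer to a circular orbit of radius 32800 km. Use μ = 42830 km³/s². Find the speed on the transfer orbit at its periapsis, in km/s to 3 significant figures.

Transfer-ellipse semi-major axis a_t = (r₁ + r₂)/2 = (4880 + 32800)/2 = 18840 km.
At periapsis, r = 4880 km.
Applying v² = μ(2/r − 1/a_t): v = 3.909 km/s.

v = 3.91 km/s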